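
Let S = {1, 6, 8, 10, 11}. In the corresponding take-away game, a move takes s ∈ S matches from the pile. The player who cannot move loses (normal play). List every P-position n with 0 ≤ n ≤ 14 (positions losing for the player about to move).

G(0) = 0
G(1) = mex{0} = 1
G(2) = mex{1} = 0
G(3) = mex{0} = 1
G(4) = mex{1} = 0
G(5) = mex{0} = 1
G(6) = mex{1,0} = 2
G(7) = mex{2,1} = 0
G(8) = mex{0,0,0} = 1
G(9) = mex{1,1,1} = 0
G(10) = mex{0,0,0,0} = 1
G(11) = mex{1,1,1,1,0} = 2
G(12) = mex{2,2,0,0,1} = 3
G(13) = mex{3,0,1,1,0} = 2
G(14) = mex{2,1,2,0,1} = 3
P-positions are exactly the n with G(n) = 0.

0, 2, 4, 7, 9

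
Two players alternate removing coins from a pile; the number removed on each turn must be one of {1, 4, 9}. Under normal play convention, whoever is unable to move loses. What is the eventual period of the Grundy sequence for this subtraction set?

n :  0  1  2  3  4  5  6  7  8  9 10 11 12 13 14 15
G :  0  1  0  1  2  0  1  0  1  2  0  1  0  1  2  0
G(n+5) = G(n) holds for n = 0,…,8 (a full window of length max(S) = 9), so the sequence is purely periodic with period 5.

5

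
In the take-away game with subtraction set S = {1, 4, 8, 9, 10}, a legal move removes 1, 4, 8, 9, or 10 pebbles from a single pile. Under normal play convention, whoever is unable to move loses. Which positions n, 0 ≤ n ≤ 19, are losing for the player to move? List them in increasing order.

n :  0  1  2  3  4  5  6  7  8  9 10 11 12 13 14 15 16 17 18 19
G :  0  1  0  1  2  0  1  0  1  2  3  2  3  4  5  3  2  3  0  1
P-positions are exactly the n with G(n) = 0.

0, 2, 5, 7, 18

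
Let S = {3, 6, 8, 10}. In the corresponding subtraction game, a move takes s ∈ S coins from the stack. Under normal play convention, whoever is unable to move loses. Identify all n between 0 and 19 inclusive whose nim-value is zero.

0, 1, 2, 13, 14, 15

n :  0  1  2  3  4  5  6  7  8  9 10 11 12 13 14 15 16 17 18 19
G :  0  0  0  1  1  1  2  2  2  3  3  3  4  0  0  0  1  1  1  2
P-positions are exactly the n with G(n) = 0.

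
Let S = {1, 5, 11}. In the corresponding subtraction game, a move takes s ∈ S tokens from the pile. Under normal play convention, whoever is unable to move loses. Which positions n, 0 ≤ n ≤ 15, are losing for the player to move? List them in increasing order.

G(0) = 0
G(1) = mex{0} = 1
G(2) = mex{1} = 0
G(3) = mex{0} = 1
G(4) = mex{1} = 0
G(5) = mex{0,0} = 1
G(6) = mex{1,1} = 0
G(7) = mex{0,0} = 1
G(8) = mex{1,1} = 0
G(9) = mex{0,0} = 1
G(10) = mex{1,1} = 0
G(11) = mex{0,0,0} = 1
G(12) = mex{1,1,1} = 0
G(13) = mex{0,0,0} = 1
G(14) = mex{1,1,1} = 0
G(15) = mex{0,0,0} = 1
P-positions are exactly the n with G(n) = 0.

0, 2, 4, 6, 8, 10, 12, 14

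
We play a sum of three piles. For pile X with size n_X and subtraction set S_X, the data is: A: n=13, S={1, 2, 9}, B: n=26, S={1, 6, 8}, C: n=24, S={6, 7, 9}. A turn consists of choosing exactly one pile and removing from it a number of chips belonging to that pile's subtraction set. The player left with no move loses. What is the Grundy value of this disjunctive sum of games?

Pile A, S = {1, 2, 9}:
G(0) = 0
G(1) = mex{0} = 1
G(2) = mex{1,0} = 2
G(3) = mex{2,1} = 0
G(4) = mex{0,2} = 1
G(5) = mex{1,0} = 2
G(6) = mex{2,1} = 0
G(7) = mex{0,2} = 1
G(8) = mex{1,0} = 2
G(9) = mex{2,1,0} = 3
G(10) = mex{3,2,1} = 0
G(11) = mex{0,3,2} = 1
G(12) = mex{1,0,0} = 2
G(13) = mex{2,1,1} = 0
G_A(13) = 0.
Pile B, S = {1, 6, 8}:
G(0) = 0
G(1) = mex{0} = 1
G(2) = mex{1} = 0
G(3) = mex{0} = 1
G(4) = mex{1} = 0
G(5) = mex{0} = 1
G(6) = mex{1,0} = 2
G(7) = mex{2,1} = 0
G(8) = mex{0,0,0} = 1
G(9) = mex{1,1,1} = 0
G(10) = mex{0,0,0} = 1
G(11) = mex{1,1,1} = 0
G(12) = mex{0,2,0} = 1
G(13) = mex{1,0,1} = 2
G(14) = mex{2,1,2} = 0
G(15) = mex{0,0,0} = 1
G(16) = mex{1,1,1} = 0
G(17) = mex{0,0,0} = 1
G(18) = mex{1,1,1} = 0
G(19) = mex{0,2,0} = 1
G(20) = mex{1,0,1} = 2
G(21) = mex{2,1,2} = 0
G(22) = mex{0,0,0} = 1
G(23) = mex{1,1,1} = 0
G(24) = mex{0,0,0} = 1
G(25) = mex{1,1,1} = 0
G(26) = mex{0,2,0} = 1
G_B(26) = 1.
Pile C, S = {6, 7, 9}:
G(0) = 0
G(1) = mex{} = 0
G(2) = mex{} = 0
G(3) = mex{} = 0
G(4) = mex{} = 0
G(5) = mex{} = 0
G(6) = mex{0} = 1
G(7) = mex{0,0} = 1
G(8) = mex{0,0} = 1
G(9) = mex{0,0,0} = 1
G(10) = mex{0,0,0} = 1
G(11) = mex{0,0,0} = 1
G(12) = mex{1,0,0} = 2
G(13) = mex{1,1,0} = 2
G(14) = mex{1,1,0} = 2
G(15) = mex{1,1,1} = 0
G(16) = mex{1,1,1} = 0
G(17) = mex{1,1,1} = 0
G(18) = mex{2,1,1} = 0
G(19) = mex{2,2,1} = 0
G(20) = mex{2,2,1} = 0
G(21) = mex{0,2,2} = 1
G(22) = mex{0,0,2} = 1
G(23) = mex{0,0,2} = 1
G(24) = mex{0,0,0} = 1
G_C(24) = 1.
Combined Grundy value = 0 ⊕ 1 ⊕ 1 = 0.

0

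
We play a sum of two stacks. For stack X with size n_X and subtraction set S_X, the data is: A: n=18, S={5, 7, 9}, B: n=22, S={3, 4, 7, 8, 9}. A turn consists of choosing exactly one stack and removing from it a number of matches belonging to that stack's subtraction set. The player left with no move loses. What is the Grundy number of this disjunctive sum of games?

Stack A, S = {5, 7, 9}:
G(0) = 0
G(1) = mex{} = 0
G(2) = mex{} = 0
G(3) = mex{} = 0
G(4) = mex{} = 0
G(5) = mex{0} = 1
G(6) = mex{0} = 1
G(7) = mex{0,0} = 1
G(8) = mex{0,0} = 1
G(9) = mex{0,0,0} = 1
G(10) = mex{1,0,0} = 2
G(11) = mex{1,0,0} = 2
G(12) = mex{1,1,0} = 2
G(13) = mex{1,1,0} = 2
G(14) = mex{1,1,1} = 0
G(15) = mex{2,1,1} = 0
G(16) = mex{2,1,1} = 0
G(17) = mex{2,2,1} = 0
G(18) = mex{2,2,1} = 0
G_A(18) = 0.
Stack B, S = {3, 4, 7, 8, 9}:
n :  0  1  2  3  4  5  6  7  8  9 10 11 12 13 14 15 16 17 18 19 20 21 22
G :  0  0  0  1  1  1  2  2  2  3  3  3  0  0  0  1  1  1  2  2  2  3  3
G_B(22) = 3.
Combined Grundy value = 0 ⊕ 3 = 3.

3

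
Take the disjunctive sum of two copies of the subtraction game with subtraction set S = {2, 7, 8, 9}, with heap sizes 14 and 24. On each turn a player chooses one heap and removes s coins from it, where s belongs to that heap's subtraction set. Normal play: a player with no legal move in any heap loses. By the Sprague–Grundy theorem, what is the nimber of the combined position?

All heaps use S = {2, 7, 8, 9}:
n :  0  1  2  3  4  5  6  7  8  9 10 11 12 13 14 15 16 17 18 19 20 21 22 23 24
G :  0  0  1  1  0  0  1  1  2  2  3  3  2  2  3  0  0  1  1  0  0  1  1  2  2
Heap A: G(14) = 3.
Heap B: G(24) = 2.
Combined Grundy value = 3 ⊕ 2 = 1.

1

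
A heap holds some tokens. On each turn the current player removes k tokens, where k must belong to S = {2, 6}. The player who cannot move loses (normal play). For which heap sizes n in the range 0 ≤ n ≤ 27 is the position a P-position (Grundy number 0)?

0, 1, 4, 5, 8, 9, 12, 13, 16, 17, 20, 21, 24, 25

n :  0  1  2  3  4  5  6  7  8  9 10 11 12 13 14 15 16 17 18 19 20 21 22 23 24 25 26 27
G :  0  0  1  1  0  0  1  1  0  0  1  1  0  0  1  1  0  0  1  1  0  0  1  1  0  0  1  1
P-positions are exactly the n with G(n) = 0.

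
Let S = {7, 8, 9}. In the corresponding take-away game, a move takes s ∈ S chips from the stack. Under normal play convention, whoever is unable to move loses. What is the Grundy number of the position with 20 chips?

G(0) = 0
G(1) = mex{} = 0
G(2) = mex{} = 0
G(3) = mex{} = 0
G(4) = mex{} = 0
G(5) = mex{} = 0
G(6) = mex{} = 0
G(7) = mex{0} = 1
G(8) = mex{0,0} = 1
G(9) = mex{0,0,0} = 1
G(10) = mex{0,0,0} = 1
G(11) = mex{0,0,0} = 1
G(12) = mex{0,0,0} = 1
G(13) = mex{0,0,0} = 1
G(14) = mex{1,0,0} = 2
G(15) = mex{1,1,0} = 2
G(16) = mex{1,1,1} = 0
G(17) = mex{1,1,1} = 0
G(18) = mex{1,1,1} = 0
G(19) = mex{1,1,1} = 0
G(20) = mex{1,1,1} = 0

0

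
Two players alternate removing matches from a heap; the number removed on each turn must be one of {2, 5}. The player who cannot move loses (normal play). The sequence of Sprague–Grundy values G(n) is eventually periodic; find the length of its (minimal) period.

n :  0  1  2  3  4  5  6  7  8  9 10 11 12 13 14 15
G :  0  0  1  1  0  2  1  0  0  1  1  0  2  1  0  0
G(n+7) = G(n) holds for n = 0,…,4 (a full window of length max(S) = 5), so the sequence is purely periodic with period 7.

7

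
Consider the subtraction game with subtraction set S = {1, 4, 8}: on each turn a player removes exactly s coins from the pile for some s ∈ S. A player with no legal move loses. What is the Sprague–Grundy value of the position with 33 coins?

G(0) = 0
G(1) = mex{0} = 1
G(2) = mex{1} = 0
G(3) = mex{0} = 1
G(4) = mex{1,0} = 2
G(5) = mex{2,1} = 0
G(6) = mex{0,0} = 1
G(7) = mex{1,1} = 0
G(8) = mex{0,2,0} = 1
G(9) = mex{1,0,1} = 2
G(10) = mex{2,1,0} = 3
G(11) = mex{3,0,1} = 2
G(12) = mex{2,1,2} = 0
G(13) = mex{0,2,0} = 1
G(14) = mex{1,3,1} = 0
G(15) = mex{0,2,0} = 1
G(16) = mex{1,0,1} = 2
G(17) = mex{2,1,2} = 0
G(18) = mex{0,0,3} = 1
G(19) = mex{1,1,2} = 0
G(20) = mex{0,2,0} = 1
G(21) = mex{1,0,1} = 2
G(22) = mex{2,1,0} = 3
G(23) = mex{3,0,1} = 2
G(24) = mex{2,1,2} = 0
G(25) = mex{0,2,0} = 1
G(26) = mex{1,3,1} = 0
G(27) = mex{0,2,0} = 1
G(28) = mex{1,0,1} = 2
G(29) = mex{2,1,2} = 0
G(30) = mex{0,0,3} = 1
G(31) = mex{1,1,2} = 0
G(32) = mex{0,2,0} = 1
G(33) = mex{1,0,1} = 2

2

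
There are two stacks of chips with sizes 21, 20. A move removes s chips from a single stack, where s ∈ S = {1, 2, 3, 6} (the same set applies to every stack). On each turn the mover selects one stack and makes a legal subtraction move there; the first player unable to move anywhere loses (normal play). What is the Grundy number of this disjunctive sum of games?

1

All stacks use S = {1, 2, 3, 6}:
G(0) = 0
G(1) = mex{0} = 1
G(2) = mex{1,0} = 2
G(3) = mex{2,1,0} = 3
G(4) = mex{3,2,1} = 0
G(5) = mex{0,3,2} = 1
G(6) = mex{1,0,3,0} = 2
G(7) = mex{2,1,0,1} = 3
G(8) = mex{3,2,1,2} = 0
G(9) = mex{0,3,2,3} = 1
G(10) = mex{1,0,3,0} = 2
G(11) = mex{2,1,0,1} = 3
G(12) = mex{3,2,1,2} = 0
G(13) = mex{0,3,2,3} = 1
G(14) = mex{1,0,3,0} = 2
G(15) = mex{2,1,0,1} = 3
G(16) = mex{3,2,1,2} = 0
G(17) = mex{0,3,2,3} = 1
G(18) = mex{1,0,3,0} = 2
G(19) = mex{2,1,0,1} = 3
G(20) = mex{3,2,1,2} = 0
G(21) = mex{0,3,2,3} = 1
Stack A: G(21) = 1.
Stack B: G(20) = 0.
Combined Grundy value = 1 ⊕ 0 = 1.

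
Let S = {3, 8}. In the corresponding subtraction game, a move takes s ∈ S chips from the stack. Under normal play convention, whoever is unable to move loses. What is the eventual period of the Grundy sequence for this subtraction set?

11

G(0) = 0
G(1) = mex{} = 0
G(2) = mex{} = 0
G(3) = mex{0} = 1
G(4) = mex{0} = 1
G(5) = mex{0} = 1
G(6) = mex{1} = 0
G(7) = mex{1} = 0
G(8) = mex{1,0} = 2
G(9) = mex{0,0} = 1
G(10) = mex{0,0} = 1
G(11) = mex{2,1} = 0
G(12) = mex{1,1} = 0
G(13) = mex{1,1} = 0
G(14) = mex{0,0} = 1
G(15) = mex{0,0} = 1
G(16) = mex{0,2} = 1
G(17) = mex{1,1} = 0
G(18) = mex{1,1} = 0
G(19) = mex{1,0} = 2
G(20) = mex{0,0} = 1
G(21) = mex{0,0} = 1
G(22) = mex{2,1} = 0
G(23) = mex{1,1} = 0
G(n+11) = G(n) holds for n = 0,…,7 (a full window of length max(S) = 8), so the sequence is purely periodic with period 11.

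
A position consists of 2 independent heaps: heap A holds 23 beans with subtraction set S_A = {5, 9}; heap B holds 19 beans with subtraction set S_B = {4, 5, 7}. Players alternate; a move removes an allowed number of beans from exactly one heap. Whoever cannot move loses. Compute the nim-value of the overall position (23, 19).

Heap A, S = {5, 9}:
G(0) = 0
G(1) = mex{} = 0
G(2) = mex{} = 0
G(3) = mex{} = 0
G(4) = mex{} = 0
G(5) = mex{0} = 1
G(6) = mex{0} = 1
G(7) = mex{0} = 1
G(8) = mex{0} = 1
G(9) = mex{0,0} = 1
G(10) = mex{1,0} = 2
G(11) = mex{1,0} = 2
G(12) = mex{1,0} = 2
G(13) = mex{1,0} = 2
G(14) = mex{1,1} = 0
G(15) = mex{2,1} = 0
G(16) = mex{2,1} = 0
G(17) = mex{2,1} = 0
G(18) = mex{2,1} = 0
G(19) = mex{0,2} = 1
G(20) = mex{0,2} = 1
G(21) = mex{0,2} = 1
G(22) = mex{0,2} = 1
G(23) = mex{0,0} = 1
G_A(23) = 1.
Heap B, S = {4, 5, 7}:
n :  0  1  2  3  4  5  6  7  8  9 10 11 12 13 14 15 16 17 18 19
G :  0  0  0  0  1  1  1  1  2  2  2  0  0  0  0  1  1  1  1  2
G_B(19) = 2.
Combined Grundy value = 1 ⊕ 2 = 3.

3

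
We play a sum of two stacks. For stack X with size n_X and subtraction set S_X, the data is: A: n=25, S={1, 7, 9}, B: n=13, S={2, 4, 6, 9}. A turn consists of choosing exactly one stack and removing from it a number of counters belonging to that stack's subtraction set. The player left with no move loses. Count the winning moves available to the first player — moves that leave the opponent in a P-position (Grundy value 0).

Stack A, S = {1, 7, 9}:
n :  0  1  2  3  4  5  6  7  8  9 10 11 12 13 14 15 16 17 18 19 20 21 22 23 24 25
G :  0  1  0  1  0  1  0  1  0  1  0  1  0  1  0  1  0  1  0  1  0  1  0  1  0  1
G_A(25) = 1.
Stack B, S = {2, 4, 6, 9}:
n :  0  1  2  3  4  5  6  7  8  9 10 11 12 13
G :  0  0  1  1  2  2  3  3  0  4  1  0  2  1
G_B(13) = 1.
Combined Grundy value = 1 ⊕ 1 = 0.
A winning move leaves total XOR = 0, i.e. changes one component's Grundy value g to g ⊕ X where X is the current total.
Stack A: target g' = 1⊕0 = 1, but every legal move changes the Grundy value (mex property), so 0 moves.
Stack B: target g' = 1⊕0 = 1, but every legal move changes the Grundy value (mex property), so 0 moves.

0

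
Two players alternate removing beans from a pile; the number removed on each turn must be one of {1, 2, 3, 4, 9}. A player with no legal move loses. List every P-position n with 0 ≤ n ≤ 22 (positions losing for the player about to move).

n :  0  1  2  3  4  5  6  7  8  9 10 11 12 13 14 15 16 17 18 19 20 21 22
G :  0  1  2  3  4  0  1  2  3  4  0  1  2  3  4  0  1  2  3  4  0  1  2
P-positions are exactly the n with G(n) = 0.

0, 5, 10, 15, 20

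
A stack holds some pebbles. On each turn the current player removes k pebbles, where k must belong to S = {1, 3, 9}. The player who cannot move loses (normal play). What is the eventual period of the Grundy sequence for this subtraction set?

2

n :  0  1  2  3  4  5  6  7  8  9 10 11 12 13 14
G :  0  1  0  1  0  1  0  1  0  1  0  1  0  1  0
G(n+2) = G(n) holds for n = 0,…,8 (a full window of length max(S) = 9), so the sequence is purely periodic with period 2.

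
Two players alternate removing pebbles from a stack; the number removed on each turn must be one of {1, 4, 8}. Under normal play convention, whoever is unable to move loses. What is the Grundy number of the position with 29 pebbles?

0

G(0) = 0
G(1) = mex{0} = 1
G(2) = mex{1} = 0
G(3) = mex{0} = 1
G(4) = mex{1,0} = 2
G(5) = mex{2,1} = 0
G(6) = mex{0,0} = 1
G(7) = mex{1,1} = 0
G(8) = mex{0,2,0} = 1
G(9) = mex{1,0,1} = 2
G(10) = mex{2,1,0} = 3
G(11) = mex{3,0,1} = 2
G(12) = mex{2,1,2} = 0
G(13) = mex{0,2,0} = 1
G(14) = mex{1,3,1} = 0
G(15) = mex{0,2,0} = 1
G(16) = mex{1,0,1} = 2
G(17) = mex{2,1,2} = 0
G(18) = mex{0,0,3} = 1
G(19) = mex{1,1,2} = 0
G(20) = mex{0,2,0} = 1
G(21) = mex{1,0,1} = 2
G(22) = mex{2,1,0} = 3
G(23) = mex{3,0,1} = 2
G(24) = mex{2,1,2} = 0
G(25) = mex{0,2,0} = 1
G(26) = mex{1,3,1} = 0
G(27) = mex{0,2,0} = 1
G(28) = mex{1,0,1} = 2
G(29) = mex{2,1,2} = 0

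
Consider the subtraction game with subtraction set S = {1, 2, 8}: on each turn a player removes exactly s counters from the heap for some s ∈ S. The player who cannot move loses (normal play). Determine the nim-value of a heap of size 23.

2

G(0) = 0
G(1) = mex{0} = 1
G(2) = mex{1,0} = 2
G(3) = mex{2,1} = 0
G(4) = mex{0,2} = 1
G(5) = mex{1,0} = 2
G(6) = mex{2,1} = 0
G(7) = mex{0,2} = 1
G(8) = mex{1,0,0} = 2
G(9) = mex{2,1,1} = 0
G(10) = mex{0,2,2} = 1
G(11) = mex{1,0,0} = 2
G(12) = mex{2,1,1} = 0
G(13) = mex{0,2,2} = 1
G(14) = mex{1,0,0} = 2
G(15) = mex{2,1,1} = 0
G(16) = mex{0,2,2} = 1
G(17) = mex{1,0,0} = 2
G(18) = mex{2,1,1} = 0
G(19) = mex{0,2,2} = 1
G(20) = mex{1,0,0} = 2
G(21) = mex{2,1,1} = 0
G(22) = mex{0,2,2} = 1
G(23) = mex{1,0,0} = 2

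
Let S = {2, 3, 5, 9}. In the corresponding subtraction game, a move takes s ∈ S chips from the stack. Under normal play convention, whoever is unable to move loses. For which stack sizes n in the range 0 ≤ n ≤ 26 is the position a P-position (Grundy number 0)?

0, 1, 7, 8, 14, 15, 21, 22

n :  0  1  2  3  4  5  6  7  8  9 10 11 12 13 14 15 16 17 18 19 20 21 22 23 24 25 26
G :  0  0  1  1  2  2  3  0  0  1  1  2  2  3  0  0  1  1  2  2  3  0  0  1  1  2  2
P-positions are exactly the n with G(n) = 0.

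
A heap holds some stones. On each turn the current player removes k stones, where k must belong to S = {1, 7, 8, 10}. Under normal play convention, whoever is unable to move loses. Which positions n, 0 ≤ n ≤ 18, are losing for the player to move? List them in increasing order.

0, 2, 4, 6, 15, 17

G(0) = 0
G(1) = mex{0} = 1
G(2) = mex{1} = 0
G(3) = mex{0} = 1
G(4) = mex{1} = 0
G(5) = mex{0} = 1
G(6) = mex{1} = 0
G(7) = mex{0,0} = 1
G(8) = mex{1,1,0} = 2
G(9) = mex{2,0,1} = 3
G(10) = mex{3,1,0,0} = 2
G(11) = mex{2,0,1,1} = 3
G(12) = mex{3,1,0,0} = 2
G(13) = mex{2,0,1,1} = 3
G(14) = mex{3,1,0,0} = 2
G(15) = mex{2,2,1,1} = 0
G(16) = mex{0,3,2,0} = 1
G(17) = mex{1,2,3,1} = 0
G(18) = mex{0,3,2,2} = 1
P-positions are exactly the n with G(n) = 0.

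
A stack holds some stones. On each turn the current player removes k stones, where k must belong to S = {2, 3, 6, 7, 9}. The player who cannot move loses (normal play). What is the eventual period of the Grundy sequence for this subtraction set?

G(0) = 0
G(1) = mex{} = 0
G(2) = mex{0} = 1
G(3) = mex{0,0} = 1
G(4) = mex{1,0} = 2
G(5) = mex{1,1} = 0
G(6) = mex{2,1,0} = 3
G(7) = mex{0,2,0,0} = 1
G(8) = mex{3,0,1,0} = 2
G(9) = mex{1,3,1,1,0} = 2
G(10) = mex{2,1,2,1,0} = 3
G(11) = mex{2,2,0,2,1} = 3
G(12) = mex{3,2,3,0,1} = 4
G(13) = mex{3,3,1,3,2} = 0
G(14) = mex{4,3,2,1,0} = 5
G(15) = mex{0,4,2,2,3} = 1
G(16) = mex{5,0,3,2,1} = 4
G(17) = mex{1,5,3,3,2} = 0
G(18) = mex{4,1,4,3,2} = 0
G(19) = mex{0,4,0,4,3} = 1
G(20) = mex{0,0,5,0,3} = 1
G(21) = mex{1,0,1,5,4} = 2
G(22) = mex{1,1,4,1,0} = 2
G(23) = mex{2,1,0,4,5} = 3
G(24) = mex{2,2,0,0,1} = 3
G(25) = mex{3,2,1,0,4} = 5
G(26) = mex{3,3,1,1,0} = 2
G(27) = mex{5,3,2,1,0} = 4
G(28) = mex{2,5,2,2,1} = 0
G(29) = mex{4,2,3,2,1} = 0
G(30) = mex{0,4,3,3,2} = 1
G(31) = mex{0,0,5,3,2} = 1
G(32) = mex{1,0,2,5,3} = 4
G(33) = mex{1,1,4,2,3} = 0
G(34) = mex{4,1,0,4,5} = 2
G(35) = mex{0,4,0,0,2} = 1
G(36) = mex{2,0,1,0,4} = 3
G(37) = mex{1,2,1,1,0} = 3
G(38) = mex{3,1,4,1,0} = 2
G(39) = mex{3,3,0,4,1} = 2
G(40) = mex{2,3,2,0,1} = 4
G(41) = mex{2,2,1,2,4} = 0
G(42) = mex{4,2,3,1,0} = 5
G(43) = mex{0,4,3,3,2} = 1
G(44) = mex{5,0,2,3,1} = 4
G(45) = mex{1,5,2,2,3} = 0
G(46) = mex{4,1,4,2,3} = 0
G(47) = mex{0,4,0,4,2} = 1
G(48) = mex{0,0,5,0,2} = 1
G(49) = mex{1,0,1,5,4} = 2
G(50) = mex{1,1,4,1,0} = 2
G(51) = mex{2,1,0,4,5} = 3
G(52) = mex{2,2,0,0,1} = 3
G(53) = mex{3,2,1,0,4} = 5
G(54) = mex{3,3,1,1,0} = 2
G(55) = mex{5,3,2,1,0} = 4
G(56) = mex{2,5,2,2,1} = 0
G(57) = mex{4,2,3,2,1} = 0
G(58) = mex{0,4,3,3,2} = 1
G(59) = mex{0,0,5,3,2} = 1
G(60) = mex{1,0,2,5,3} = 4
From n = 12 onward G(n+28) = G(n); since this holds over max(S) = 9 consecutive positions the period is 28 (pre-period 12).

28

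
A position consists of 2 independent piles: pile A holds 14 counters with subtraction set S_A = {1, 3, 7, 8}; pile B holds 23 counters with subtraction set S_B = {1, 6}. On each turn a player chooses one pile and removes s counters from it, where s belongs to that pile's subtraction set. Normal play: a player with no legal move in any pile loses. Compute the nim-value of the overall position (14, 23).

Pile A, S = {1, 3, 7, 8}:
G(0) = 0
G(1) = mex{0} = 1
G(2) = mex{1} = 0
G(3) = mex{0,0} = 1
G(4) = mex{1,1} = 0
G(5) = mex{0,0} = 1
G(6) = mex{1,1} = 0
G(7) = mex{0,0,0} = 1
G(8) = mex{1,1,1,0} = 2
G(9) = mex{2,0,0,1} = 3
G(10) = mex{3,1,1,0} = 2
G(11) = mex{2,2,0,1} = 3
G(12) = mex{3,3,1,0} = 2
G(13) = mex{2,2,0,1} = 3
G(14) = mex{3,3,1,0} = 2
G_A(14) = 2.
Pile B, S = {1, 6}:
n :  0  1  2  3  4  5  6  7  8  9 10 11 12 13 14 15 16 17 18 19 20 21 22 23
G :  0  1  0  1  0  1  2  0  1  0  1  0  1  2  0  1  0  1  0  1  2  0  1  0
G_B(23) = 0.
Combined Grundy value = 2 ⊕ 0 = 2.

2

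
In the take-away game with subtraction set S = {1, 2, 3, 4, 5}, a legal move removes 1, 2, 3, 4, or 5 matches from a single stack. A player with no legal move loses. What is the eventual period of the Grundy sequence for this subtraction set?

G(0) = 0
G(1) = mex{0} = 1
G(2) = mex{1,0} = 2
G(3) = mex{2,1,0} = 3
G(4) = mex{3,2,1,0} = 4
G(5) = mex{4,3,2,1,0} = 5
G(6) = mex{5,4,3,2,1} = 0
G(7) = mex{0,5,4,3,2} = 1
G(8) = mex{1,0,5,4,3} = 2
G(9) = mex{2,1,0,5,4} = 3
G(10) = mex{3,2,1,0,5} = 4
G(11) = mex{4,3,2,1,0} = 5
G(12) = mex{5,4,3,2,1} = 0
G(13) = mex{0,5,4,3,2} = 1
G(14) = mex{1,0,5,4,3} = 2
G(n+6) = G(n) holds for n = 0,…,4 (a full window of length max(S) = 5), so the sequence is purely periodic with period 6.

6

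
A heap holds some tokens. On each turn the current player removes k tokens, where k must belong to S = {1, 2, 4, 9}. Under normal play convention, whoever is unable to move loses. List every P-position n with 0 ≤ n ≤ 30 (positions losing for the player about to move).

0, 3, 6, 11, 14, 17, 22, 25, 28

G(0) = 0
G(1) = mex{0} = 1
G(2) = mex{1,0} = 2
G(3) = mex{2,1} = 0
G(4) = mex{0,2,0} = 1
G(5) = mex{1,0,1} = 2
G(6) = mex{2,1,2} = 0
G(7) = mex{0,2,0} = 1
G(8) = mex{1,0,1} = 2
G(9) = mex{2,1,2,0} = 3
G(10) = mex{3,2,0,1} = 4
G(11) = mex{4,3,1,2} = 0
G(12) = mex{0,4,2,0} = 1
G(13) = mex{1,0,3,1} = 2
G(14) = mex{2,1,4,2} = 0
G(15) = mex{0,2,0,0} = 1
G(16) = mex{1,0,1,1} = 2
G(17) = mex{2,1,2,2} = 0
G(18) = mex{0,2,0,3} = 1
G(19) = mex{1,0,1,4} = 2
G(20) = mex{2,1,2,0} = 3
G(21) = mex{3,2,0,1} = 4
G(22) = mex{4,3,1,2} = 0
G(23) = mex{0,4,2,0} = 1
G(24) = mex{1,0,3,1} = 2
G(25) = mex{2,1,4,2} = 0
G(26) = mex{0,2,0,0} = 1
G(27) = mex{1,0,1,1} = 2
G(28) = mex{2,1,2,2} = 0
G(29) = mex{0,2,0,3} = 1
G(30) = mex{1,0,1,4} = 2
P-positions are exactly the n with G(n) = 0.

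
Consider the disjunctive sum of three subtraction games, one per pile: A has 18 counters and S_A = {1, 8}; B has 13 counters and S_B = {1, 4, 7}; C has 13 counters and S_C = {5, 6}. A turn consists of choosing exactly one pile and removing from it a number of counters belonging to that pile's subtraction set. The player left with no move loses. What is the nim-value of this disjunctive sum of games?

0

Pile A, S = {1, 8}:
n :  0  1  2  3  4  5  6  7  8  9 10 11 12 13 14 15 16 17 18
G :  0  1  0  1  0  1  0  1  2  0  1  0  1  0  1  0  1  2  0
G_A(18) = 0.
Pile B, S = {1, 4, 7}:
n :  0  1  2  3  4  5  6  7  8  9 10 11 12 13
G :  0  1  0  1  2  0  1  2  0  1  0  1  2  0
G_B(13) = 0.
Pile C, S = {5, 6}:
G(0) = 0
G(1) = mex{} = 0
G(2) = mex{} = 0
G(3) = mex{} = 0
G(4) = mex{} = 0
G(5) = mex{0} = 1
G(6) = mex{0,0} = 1
G(7) = mex{0,0} = 1
G(8) = mex{0,0} = 1
G(9) = mex{0,0} = 1
G(10) = mex{1,0} = 2
G(11) = mex{1,1} = 0
G(12) = mex{1,1} = 0
G(13) = mex{1,1} = 0
G_C(13) = 0.
Combined Grundy value = 0 ⊕ 0 ⊕ 0 = 0.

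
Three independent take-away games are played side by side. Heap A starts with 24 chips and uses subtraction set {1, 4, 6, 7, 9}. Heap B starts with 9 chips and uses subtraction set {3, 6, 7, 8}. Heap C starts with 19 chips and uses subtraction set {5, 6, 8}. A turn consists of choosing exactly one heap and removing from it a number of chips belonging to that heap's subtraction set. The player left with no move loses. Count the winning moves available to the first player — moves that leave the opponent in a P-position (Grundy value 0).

5

Heap A, S = {1, 4, 6, 7, 9}:
G(0) = 0
G(1) = mex{0} = 1
G(2) = mex{1} = 0
G(3) = mex{0} = 1
G(4) = mex{1,0} = 2
G(5) = mex{2,1} = 0
G(6) = mex{0,0,0} = 1
G(7) = mex{1,1,1,0} = 2
G(8) = mex{2,2,0,1} = 3
G(9) = mex{3,0,1,0,0} = 2
G(10) = mex{2,1,2,1,1} = 0
G(11) = mex{0,2,0,2,0} = 1
G(12) = mex{1,3,1,0,1} = 2
G(13) = mex{2,2,2,1,2} = 0
G(14) = mex{0,0,3,2,0} = 1
G(15) = mex{1,1,2,3,1} = 0
G(16) = mex{0,2,0,2,2} = 1
G(17) = mex{1,0,1,0,3} = 2
G(18) = mex{2,1,2,1,2} = 0
G(19) = mex{0,0,0,2,0} = 1
G(20) = mex{1,1,1,0,1} = 2
G(21) = mex{2,2,0,1,2} = 3
G(22) = mex{3,0,1,0,0} = 2
G(23) = mex{2,1,2,1,1} = 0
G(24) = mex{0,2,0,2,0} = 1
G_A(24) = 1.
Heap B, S = {3, 6, 7, 8}:
n : 0 1 2 3 4 5 6 7 8 9
G : 0 0 0 1 1 1 2 2 2 3
G_B(9) = 3.
Heap C, S = {5, 6, 8}:
G(0) = 0
G(1) = mex{} = 0
G(2) = mex{} = 0
G(3) = mex{} = 0
G(4) = mex{} = 0
G(5) = mex{0} = 1
G(6) = mex{0,0} = 1
G(7) = mex{0,0} = 1
G(8) = mex{0,0,0} = 1
G(9) = mex{0,0,0} = 1
G(10) = mex{1,0,0} = 2
G(11) = mex{1,1,0} = 2
G(12) = mex{1,1,0} = 2
G(13) = mex{1,1,1} = 0
G(14) = mex{1,1,1} = 0
G(15) = mex{2,1,1} = 0
G(16) = mex{2,2,1} = 0
G(17) = mex{2,2,1} = 0
G(18) = mex{0,2,2} = 1
G(19) = mex{0,0,2} = 1
G_C(19) = 1.
Combined Grundy value = 1 ⊕ 3 ⊕ 1 = 3.
A winning move leaves total XOR = 0, i.e. changes one component's Grundy value g to g ⊕ X where X is the current total.
Heap A: need g' = 1⊕3 = 2. Options: 24−1→G=0, 24−4→G=2, 24−6→G=0, 24−7→G=2, 24−9→G=0. Hits: 2.
Heap B: need g' = 3⊕3 = 0. Options: 9−3→G=2, 9−6→G=1, 9−7→G=0, 9−8→G=0. Hits: 2.
Heap C: need g' = 1⊕3 = 2. Options: 19−5→G=0, 19−6→G=0, 19−8→G=2. Hits: 1.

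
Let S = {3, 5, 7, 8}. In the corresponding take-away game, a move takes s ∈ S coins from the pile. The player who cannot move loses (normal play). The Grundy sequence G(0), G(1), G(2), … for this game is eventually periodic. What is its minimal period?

11

G(0) = 0
G(1) = mex{} = 0
G(2) = mex{} = 0
G(3) = mex{0} = 1
G(4) = mex{0} = 1
G(5) = mex{0,0} = 1
G(6) = mex{1,0} = 2
G(7) = mex{1,0,0} = 2
G(8) = mex{1,1,0,0} = 2
G(9) = mex{2,1,0,0} = 3
G(10) = mex{2,1,1,0} = 3
G(11) = mex{2,2,1,1} = 0
G(12) = mex{3,2,1,1} = 0
G(13) = mex{3,2,2,1} = 0
G(14) = mex{0,3,2,2} = 1
G(15) = mex{0,3,2,2} = 1
G(16) = mex{0,0,3,2} = 1
G(17) = mex{1,0,3,3} = 2
G(18) = mex{1,0,0,3} = 2
G(19) = mex{1,1,0,0} = 2
G(20) = mex{2,1,0,0} = 3
G(21) = mex{2,1,1,0} = 3
G(22) = mex{2,2,1,1} = 0
G(23) = mex{3,2,1,1} = 0
G(n+11) = G(n) holds for n = 0,…,7 (a full window of length max(S) = 8), so the sequence is purely periodic with period 11.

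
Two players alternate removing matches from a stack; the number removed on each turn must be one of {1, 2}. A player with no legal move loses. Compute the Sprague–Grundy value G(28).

G(0) = 0
G(1) = mex{0} = 1
G(2) = mex{1,0} = 2
G(3) = mex{2,1} = 0
G(4) = mex{0,2} = 1
G(5) = mex{1,0} = 2
G(6) = mex{2,1} = 0
G(7) = mex{0,2} = 1
G(8) = mex{1,0} = 2
G(9) = mex{2,1} = 0
G(10) = mex{0,2} = 1
G(11) = mex{1,0} = 2
G(12) = mex{2,1} = 0
G(13) = mex{0,2} = 1
G(14) = mex{1,0} = 2
G(15) = mex{2,1} = 0
G(16) = mex{0,2} = 1
G(17) = mex{1,0} = 2
G(18) = mex{2,1} = 0
G(19) = mex{0,2} = 1
G(20) = mex{1,0} = 2
G(21) = mex{2,1} = 0
G(22) = mex{0,2} = 1
G(23) = mex{1,0} = 2
G(24) = mex{2,1} = 0
G(25) = mex{0,2} = 1
G(26) = mex{1,0} = 2
G(27) = mex{2,1} = 0
G(28) = mex{0,2} = 1

1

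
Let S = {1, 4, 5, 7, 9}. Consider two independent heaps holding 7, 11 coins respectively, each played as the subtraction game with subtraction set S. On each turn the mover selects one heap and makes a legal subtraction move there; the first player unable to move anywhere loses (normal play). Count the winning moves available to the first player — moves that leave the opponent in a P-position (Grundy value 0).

2

All heaps use S = {1, 4, 5, 7, 9}:
n :  0  1  2  3  4  5  6  7  8  9 10 11
G :  0  1  0  1  2  3  2  3  0  1  0  1
Heap A: G(7) = 3.
Heap B: G(11) = 1.
Combined Grundy value = 3 ⊕ 1 = 2.
A winning move leaves total XOR = 0, i.e. changes one component's Grundy value g to g ⊕ X where X is the current total.
Heap A: need g' = 3⊕2 = 1. Options: 7−1→G=2, 7−4→G=1, 7−5→G=0, 7−7→G=0. Hits: 1.
Heap B: need g' = 1⊕2 = 3. Options: 11−1→G=0, 11−4→G=3, 11−5→G=2, 11−7→G=2, 11−9→G=0. Hits: 1.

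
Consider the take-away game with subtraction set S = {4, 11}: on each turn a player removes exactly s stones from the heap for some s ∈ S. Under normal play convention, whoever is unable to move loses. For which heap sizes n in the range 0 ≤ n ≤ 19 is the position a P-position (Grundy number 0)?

G(0) = 0
G(1) = mex{} = 0
G(2) = mex{} = 0
G(3) = mex{} = 0
G(4) = mex{0} = 1
G(5) = mex{0} = 1
G(6) = mex{0} = 1
G(7) = mex{0} = 1
G(8) = mex{1} = 0
G(9) = mex{1} = 0
G(10) = mex{1} = 0
G(11) = mex{1,0} = 2
G(12) = mex{0,0} = 1
G(13) = mex{0,0} = 1
G(14) = mex{0,0} = 1
G(15) = mex{2,1} = 0
G(16) = mex{1,1} = 0
G(17) = mex{1,1} = 0
G(18) = mex{1,1} = 0
G(19) = mex{0,0} = 1
P-positions are exactly the n with G(n) = 0.

0, 1, 2, 3, 8, 9, 10, 15, 16, 17, 18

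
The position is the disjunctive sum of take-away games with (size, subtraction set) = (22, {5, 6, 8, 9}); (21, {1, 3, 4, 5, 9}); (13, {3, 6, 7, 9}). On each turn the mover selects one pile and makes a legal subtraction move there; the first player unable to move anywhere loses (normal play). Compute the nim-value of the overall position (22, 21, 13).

2

Pile A, S = {5, 6, 8, 9}:
G(0) = 0
G(1) = mex{} = 0
G(2) = mex{} = 0
G(3) = mex{} = 0
G(4) = mex{} = 0
G(5) = mex{0} = 1
G(6) = mex{0,0} = 1
G(7) = mex{0,0} = 1
G(8) = mex{0,0,0} = 1
G(9) = mex{0,0,0,0} = 1
G(10) = mex{1,0,0,0} = 2
G(11) = mex{1,1,0,0} = 2
G(12) = mex{1,1,0,0} = 2
G(13) = mex{1,1,1,0} = 2
G(14) = mex{1,1,1,1} = 0
G(15) = mex{2,1,1,1} = 0
G(16) = mex{2,2,1,1} = 0
G(17) = mex{2,2,1,1} = 0
G(18) = mex{2,2,2,1} = 0
G(19) = mex{0,2,2,2} = 1
G(20) = mex{0,0,2,2} = 1
G(21) = mex{0,0,2,2} = 1
G(22) = mex{0,0,0,2} = 1
G_A(22) = 1.
Pile B, S = {1, 3, 4, 5, 9}:
G(0) = 0
G(1) = mex{0} = 1
G(2) = mex{1} = 0
G(3) = mex{0,0} = 1
G(4) = mex{1,1,0} = 2
G(5) = mex{2,0,1,0} = 3
G(6) = mex{3,1,0,1} = 2
G(7) = mex{2,2,1,0} = 3
G(8) = mex{3,3,2,1} = 0
G(9) = mex{0,2,3,2,0} = 1
G(10) = mex{1,3,2,3,1} = 0
G(11) = mex{0,0,3,2,0} = 1
G(12) = mex{1,1,0,3,1} = 2
G(13) = mex{2,0,1,0,2} = 3
G(14) = mex{3,1,0,1,3} = 2
G(15) = mex{2,2,1,0,2} = 3
G(16) = mex{3,3,2,1,3} = 0
G(17) = mex{0,2,3,2,0} = 1
G(18) = mex{1,3,2,3,1} = 0
G(19) = mex{0,0,3,2,0} = 1
G(20) = mex{1,1,0,3,1} = 2
G(21) = mex{2,0,1,0,2} = 3
G_B(21) = 3.
Pile C, S = {3, 6, 7, 9}:
G(0) = 0
G(1) = mex{} = 0
G(2) = mex{} = 0
G(3) = mex{0} = 1
G(4) = mex{0} = 1
G(5) = mex{0} = 1
G(6) = mex{1,0} = 2
G(7) = mex{1,0,0} = 2
G(8) = mex{1,0,0} = 2
G(9) = mex{2,1,0,0} = 3
G(10) = mex{2,1,1,0} = 3
G(11) = mex{2,1,1,0} = 3
G(12) = mex{3,2,1,1} = 0
G(13) = mex{3,2,2,1} = 0
G_C(13) = 0.
Combined Grundy value = 1 ⊕ 3 ⊕ 0 = 2.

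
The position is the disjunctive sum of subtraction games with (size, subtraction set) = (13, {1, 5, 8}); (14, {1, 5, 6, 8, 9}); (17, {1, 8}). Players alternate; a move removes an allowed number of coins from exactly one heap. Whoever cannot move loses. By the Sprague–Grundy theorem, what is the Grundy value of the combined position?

Heap A, S = {1, 5, 8}:
G(0) = 0
G(1) = mex{0} = 1
G(2) = mex{1} = 0
G(3) = mex{0} = 1
G(4) = mex{1} = 0
G(5) = mex{0,0} = 1
G(6) = mex{1,1} = 0
G(7) = mex{0,0} = 1
G(8) = mex{1,1,0} = 2
G(9) = mex{2,0,1} = 3
G(10) = mex{3,1,0} = 2
G(11) = mex{2,0,1} = 3
G(12) = mex{3,1,0} = 2
G(13) = mex{2,2,1} = 0
G_A(13) = 0.
Heap B, S = {1, 5, 6, 8, 9}:
G(0) = 0
G(1) = mex{0} = 1
G(2) = mex{1} = 0
G(3) = mex{0} = 1
G(4) = mex{1} = 0
G(5) = mex{0,0} = 1
G(6) = mex{1,1,0} = 2
G(7) = mex{2,0,1} = 3
G(8) = mex{3,1,0,0} = 2
G(9) = mex{2,0,1,1,0} = 3
G(10) = mex{3,1,0,0,1} = 2
G(11) = mex{2,2,1,1,0} = 3
G(12) = mex{3,3,2,0,1} = 4
G(13) = mex{4,2,3,1,0} = 5
G(14) = mex{5,3,2,2,1} = 0
G_B(14) = 0.
Heap C, S = {1, 8}:
n :  0  1  2  3  4  5  6  7  8  9 10 11 12 13 14 15 16 17
G :  0  1  0  1  0  1  0  1  2  0  1  0  1  0  1  0  1  2
G_C(17) = 2.
Combined Grundy value = 0 ⊕ 0 ⊕ 2 = 2.

2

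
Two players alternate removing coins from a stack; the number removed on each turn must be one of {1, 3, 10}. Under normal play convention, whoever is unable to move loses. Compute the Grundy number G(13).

0

n :  0  1  2  3  4  5  6  7  8  9 10 11 12 13
G :  0  1  0  1  0  1  0  1  0  1  2  3  2  0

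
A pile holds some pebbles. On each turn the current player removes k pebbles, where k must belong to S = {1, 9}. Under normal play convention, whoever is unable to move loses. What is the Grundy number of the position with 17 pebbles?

n :  0  1  2  3  4  5  6  7  8  9 10 11 12 13 14 15 16 17
G :  0  1  0  1  0  1  0  1  0  1  0  1  0  1  0  1  0  1

1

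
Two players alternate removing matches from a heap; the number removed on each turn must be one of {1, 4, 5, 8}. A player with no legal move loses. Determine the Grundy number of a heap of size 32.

3

G(0) = 0
G(1) = mex{0} = 1
G(2) = mex{1} = 0
G(3) = mex{0} = 1
G(4) = mex{1,0} = 2
G(5) = mex{2,1,0} = 3
G(6) = mex{3,0,1} = 2
G(7) = mex{2,1,0} = 3
G(8) = mex{3,2,1,0} = 4
G(9) = mex{4,3,2,1} = 0
G(10) = mex{0,2,3,0} = 1
G(11) = mex{1,3,2,1} = 0
G(12) = mex{0,4,3,2} = 1
G(13) = mex{1,0,4,3} = 2
G(14) = mex{2,1,0,2} = 3
G(15) = mex{3,0,1,3} = 2
G(16) = mex{2,1,0,4} = 3
G(17) = mex{3,2,1,0} = 4
G(18) = mex{4,3,2,1} = 0
G(19) = mex{0,2,3,0} = 1
G(20) = mex{1,3,2,1} = 0
G(21) = mex{0,4,3,2} = 1
G(22) = mex{1,0,4,3} = 2
G(23) = mex{2,1,0,2} = 3
G(24) = mex{3,0,1,3} = 2
G(25) = mex{2,1,0,4} = 3
G(26) = mex{3,2,1,0} = 4
G(27) = mex{4,3,2,1} = 0
G(28) = mex{0,2,3,0} = 1
G(29) = mex{1,3,2,1} = 0
G(30) = mex{0,4,3,2} = 1
G(31) = mex{1,0,4,3} = 2
G(32) = mex{2,1,0,2} = 3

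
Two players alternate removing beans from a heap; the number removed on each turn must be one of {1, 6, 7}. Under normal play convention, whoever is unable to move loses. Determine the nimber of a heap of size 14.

0

n :  0  1  2  3  4  5  6  7  8  9 10 11 12 13 14
G :  0  1  0  1  0  1  2  3  2  3  2  3  0  1  0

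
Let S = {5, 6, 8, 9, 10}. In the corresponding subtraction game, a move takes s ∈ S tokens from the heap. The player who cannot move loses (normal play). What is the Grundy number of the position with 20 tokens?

1

n :  0  1  2  3  4  5  6  7  8  9 10 11 12 13 14 15 16 17 18 19 20
G :  0  0  0  0  0  1  1  1  1  1  2  2  2  2  2  0  0  0  0  0  1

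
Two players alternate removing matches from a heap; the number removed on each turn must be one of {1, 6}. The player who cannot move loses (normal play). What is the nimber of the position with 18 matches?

n :  0  1  2  3  4  5  6  7  8  9 10 11 12 13 14 15 16 17 18
G :  0  1  0  1  0  1  2  0  1  0  1  0  1  2  0  1  0  1  0

0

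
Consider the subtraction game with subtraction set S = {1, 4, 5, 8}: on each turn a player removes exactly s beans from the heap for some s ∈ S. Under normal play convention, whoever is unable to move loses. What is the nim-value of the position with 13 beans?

n :  0  1  2  3  4  5  6  7  8  9 10 11 12 13
G :  0  1  0  1  2  3  2  3  4  0  1  0  1  2

2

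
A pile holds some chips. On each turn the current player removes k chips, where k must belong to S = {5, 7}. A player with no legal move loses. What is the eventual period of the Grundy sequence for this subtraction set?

12

n :  0  1  2  3  4  5  6  7  8  9 10 11 12 13 14 15 16 17 18 19 20 21 22 23 24 25
G :  0  0  0  0  0  1  1  1  1  1  2  2  0  0  0  0  0  1  1  1  1  1  2  2  0  0
G(n+12) = G(n) holds for n = 0,…,6 (a full window of length max(S) = 7), so the sequence is purely periodic with period 12.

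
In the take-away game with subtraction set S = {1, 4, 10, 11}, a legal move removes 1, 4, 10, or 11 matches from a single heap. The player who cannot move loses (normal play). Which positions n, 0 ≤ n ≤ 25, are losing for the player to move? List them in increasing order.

n :  0  1  2  3  4  5  6  7  8  9 10 11 12 13 14 15 16 17 18 19 20 21 22 23 24 25
G :  0  1  0  1  2  0  1  0  1  2  3  2  3  4  0  1  2  3  2  0  1  0  1  2  3  2
P-positions are exactly the n with G(n) = 0.

0, 2, 5, 7, 14, 19, 21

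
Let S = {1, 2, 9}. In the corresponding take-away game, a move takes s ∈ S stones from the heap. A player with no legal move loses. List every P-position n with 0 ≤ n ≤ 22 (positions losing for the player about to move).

0, 3, 6, 10, 13, 16, 20

n :  0  1  2  3  4  5  6  7  8  9 10 11 12 13 14 15 16 17 18 19 20 21 22
G :  0  1  2  0  1  2  0  1  2  3  0  1  2  0  1  2  0  1  2  3  0  1  2
P-positions are exactly the n with G(n) = 0.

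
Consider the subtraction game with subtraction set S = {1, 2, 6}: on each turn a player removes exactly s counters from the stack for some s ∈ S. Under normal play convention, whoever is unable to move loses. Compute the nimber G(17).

0

G(0) = 0
G(1) = mex{0} = 1
G(2) = mex{1,0} = 2
G(3) = mex{2,1} = 0
G(4) = mex{0,2} = 1
G(5) = mex{1,0} = 2
G(6) = mex{2,1,0} = 3
G(7) = mex{3,2,1} = 0
G(8) = mex{0,3,2} = 1
G(9) = mex{1,0,0} = 2
G(10) = mex{2,1,1} = 0
G(11) = mex{0,2,2} = 1
G(12) = mex{1,0,3} = 2
G(13) = mex{2,1,0} = 3
G(14) = mex{3,2,1} = 0
G(15) = mex{0,3,2} = 1
G(16) = mex{1,0,0} = 2
G(17) = mex{2,1,1} = 0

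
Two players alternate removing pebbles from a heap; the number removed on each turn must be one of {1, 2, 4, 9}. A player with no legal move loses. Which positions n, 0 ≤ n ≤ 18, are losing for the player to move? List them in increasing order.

0, 3, 6, 11, 14, 17

n :  0  1  2  3  4  5  6  7  8  9 10 11 12 13 14 15 16 17 18
G :  0  1  2  0  1  2  0  1  2  3  4  0  1  2  0  1  2  0  1
P-positions are exactly the n with G(n) = 0.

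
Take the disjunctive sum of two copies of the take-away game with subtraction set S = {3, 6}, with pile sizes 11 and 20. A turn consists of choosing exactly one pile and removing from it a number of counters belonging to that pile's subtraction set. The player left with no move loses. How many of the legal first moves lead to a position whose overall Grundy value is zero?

0

All piles use S = {3, 6}:
G(0) = 0
G(1) = mex{} = 0
G(2) = mex{} = 0
G(3) = mex{0} = 1
G(4) = mex{0} = 1
G(5) = mex{0} = 1
G(6) = mex{1,0} = 2
G(7) = mex{1,0} = 2
G(8) = mex{1,0} = 2
G(9) = mex{2,1} = 0
G(10) = mex{2,1} = 0
G(11) = mex{2,1} = 0
G(12) = mex{0,2} = 1
G(13) = mex{0,2} = 1
G(14) = mex{0,2} = 1
G(15) = mex{1,0} = 2
G(16) = mex{1,0} = 2
G(17) = mex{1,0} = 2
G(18) = mex{2,1} = 0
G(19) = mex{2,1} = 0
G(20) = mex{2,1} = 0
Pile A: G(11) = 0.
Pile B: G(20) = 0.
Combined Grundy value = 0 ⊕ 0 = 0.
A winning move leaves total XOR = 0, i.e. changes one component's Grundy value g to g ⊕ X where X is the current total.
Pile A: target g' = 0⊕0 = 0, but every legal move changes the Grundy value (mex property), so 0 moves.
Pile B: target g' = 0⊕0 = 0, but every legal move changes the Grundy value (mex property), so 0 moves.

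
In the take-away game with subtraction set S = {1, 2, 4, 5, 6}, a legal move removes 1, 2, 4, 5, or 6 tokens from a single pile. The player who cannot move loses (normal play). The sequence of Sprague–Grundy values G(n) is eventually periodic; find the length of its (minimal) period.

G(0) = 0
G(1) = mex{0} = 1
G(2) = mex{1,0} = 2
G(3) = mex{2,1} = 0
G(4) = mex{0,2,0} = 1
G(5) = mex{1,0,1,0} = 2
G(6) = mex{2,1,2,1,0} = 3
G(7) = mex{3,2,0,2,1} = 4
G(8) = mex{4,3,1,0,2} = 5
G(9) = mex{5,4,2,1,0} = 3
G(10) = mex{3,5,3,2,1} = 0
G(11) = mex{0,3,4,3,2} = 1
G(12) = mex{1,0,5,4,3} = 2
G(13) = mex{2,1,3,5,4} = 0
G(14) = mex{0,2,0,3,5} = 1
G(15) = mex{1,0,1,0,3} = 2
G(16) = mex{2,1,2,1,0} = 3
G(17) = mex{3,2,0,2,1} = 4
G(18) = mex{4,3,1,0,2} = 5
G(19) = mex{5,4,2,1,0} = 3
G(20) = mex{3,5,3,2,1} = 0
G(21) = mex{0,3,4,3,2} = 1
G(n+10) = G(n) holds for n = 0,…,5 (a full window of length max(S) = 6), so the sequence is purely periodic with period 10.

10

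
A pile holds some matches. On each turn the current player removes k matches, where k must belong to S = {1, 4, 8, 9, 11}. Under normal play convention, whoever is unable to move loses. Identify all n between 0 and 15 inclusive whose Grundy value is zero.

G(0) = 0
G(1) = mex{0} = 1
G(2) = mex{1} = 0
G(3) = mex{0} = 1
G(4) = mex{1,0} = 2
G(5) = mex{2,1} = 0
G(6) = mex{0,0} = 1
G(7) = mex{1,1} = 0
G(8) = mex{0,2,0} = 1
G(9) = mex{1,0,1,0} = 2
G(10) = mex{2,1,0,1} = 3
G(11) = mex{3,0,1,0,0} = 2
G(12) = mex{2,1,2,1,1} = 0
G(13) = mex{0,2,0,2,0} = 1
G(14) = mex{1,3,1,0,1} = 2
G(15) = mex{2,2,0,1,2} = 3
P-positions are exactly the n with G(n) = 0.

0, 2, 5, 7, 12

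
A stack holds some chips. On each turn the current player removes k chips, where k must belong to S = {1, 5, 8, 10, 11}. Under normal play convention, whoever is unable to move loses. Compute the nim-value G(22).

n :  0  1  2  3  4  5  6  7  8  9 10 11 12 13 14 15 16 17 18 19 20 21 22
G :  0  1  0  1  0  1  0  1  2  3  2  3  2  3  2  3  4  5  0  1  0  1  0

0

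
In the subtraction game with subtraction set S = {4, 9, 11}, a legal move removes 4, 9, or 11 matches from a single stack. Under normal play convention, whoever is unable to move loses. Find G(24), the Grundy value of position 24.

2

G(0) = 0
G(1) = mex{} = 0
G(2) = mex{} = 0
G(3) = mex{} = 0
G(4) = mex{0} = 1
G(5) = mex{0} = 1
G(6) = mex{0} = 1
G(7) = mex{0} = 1
G(8) = mex{1} = 0
G(9) = mex{1,0} = 2
G(10) = mex{1,0} = 2
G(11) = mex{1,0,0} = 2
G(12) = mex{0,0,0} = 1
G(13) = mex{2,1,0} = 3
G(14) = mex{2,1,0} = 3
G(15) = mex{2,1,1} = 0
G(16) = mex{1,1,1} = 0
G(17) = mex{3,0,1} = 2
G(18) = mex{3,2,1} = 0
G(19) = mex{0,2,0} = 1
G(20) = mex{0,2,2} = 1
G(21) = mex{2,1,2} = 0
G(22) = mex{0,3,2} = 1
G(23) = mex{1,3,1} = 0
G(24) = mex{1,0,3} = 2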